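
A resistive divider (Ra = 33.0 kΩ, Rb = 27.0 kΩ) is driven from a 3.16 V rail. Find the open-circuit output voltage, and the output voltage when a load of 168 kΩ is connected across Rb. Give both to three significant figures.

Unloaded: 1.42 V; loaded: 1.31 V

Open-circuit: V = 3.16 × 27.0/(33.0 + 27.0) = 1.42 V.
With the load, Rb becomes Rb‖R_L = 23.26 kΩ, so V = 3.16 × 23.26/56.26 = 1.31 V.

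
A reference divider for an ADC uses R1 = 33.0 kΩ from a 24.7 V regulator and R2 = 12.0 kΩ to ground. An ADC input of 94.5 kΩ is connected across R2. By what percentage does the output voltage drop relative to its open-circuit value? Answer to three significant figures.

8.52 %

The divider's output (Thévenin) resistance is R1‖R2 = 8.800 kΩ.
Fractional drop under load = R_th/(R_th + R_L) = 8.800 / (8.800 + 94.5) = 0.08519.
So the output falls by 8.52 %.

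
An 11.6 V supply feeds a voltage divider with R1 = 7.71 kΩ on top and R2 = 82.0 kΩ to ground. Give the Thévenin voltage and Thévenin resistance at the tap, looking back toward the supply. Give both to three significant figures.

V_th is the open-circuit tap voltage: 11.6 × 82.0/(7.71 + 82.0) = 10.6 V.
With the supply zeroed, R1 and R2 appear in parallel from the tap: R_th = R1‖R2 = (7.71 × 82.0)/89.71 = 7.05 kΩ.

V_th = 10.6 V, R_th = 7.05 kΩ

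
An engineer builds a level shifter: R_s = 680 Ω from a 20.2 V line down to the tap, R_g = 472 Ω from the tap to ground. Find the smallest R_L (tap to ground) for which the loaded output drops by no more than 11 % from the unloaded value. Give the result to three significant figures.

R_L(min) ≈ 2.25 kΩ

Output resistance R_th = R_s‖R_g = (680 × 472)/1152 = 278.6 Ω.
The fractional drop is R_th/(R_th + R_L); requiring this ≤ 0.110 gives R_L ≥ R_th(1/0.110 − 1) = 278.6 × 8.091 = 2.25 kΩ.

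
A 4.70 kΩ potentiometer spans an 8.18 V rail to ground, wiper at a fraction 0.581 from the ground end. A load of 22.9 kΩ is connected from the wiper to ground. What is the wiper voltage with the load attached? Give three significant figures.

V ≈ 4.53 V

The wiper splits the pot into (1−α)R = 1.969 kΩ above and αR = 2.731 kΩ below.
Lower section ‖ load = 2.440 kΩ.
V_wiper = 8.18 × 2.440/(1.969 + 2.440) = 4.53 V.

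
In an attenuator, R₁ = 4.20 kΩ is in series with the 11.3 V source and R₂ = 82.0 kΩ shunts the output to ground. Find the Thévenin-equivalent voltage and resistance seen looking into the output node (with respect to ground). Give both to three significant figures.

V_th is the open-circuit tap voltage: 11.3 × 82.0/(4.20 + 82.0) = 10.7 V.
With the supply zeroed, R₁ and R₂ appear in parallel from the tap: R_th = R₁‖R₂ = (4.20 × 82.0)/86.20 = 4.00 kΩ.

V_th = 10.7 V, R_th = 4.00 kΩ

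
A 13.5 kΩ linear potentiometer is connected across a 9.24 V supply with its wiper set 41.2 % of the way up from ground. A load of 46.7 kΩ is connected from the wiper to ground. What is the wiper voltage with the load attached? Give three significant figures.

The wiper splits the pot into (1−α)R = 7.938 kΩ above and αR = 5.562 kΩ below.
Lower section ‖ load = 4.970 kΩ.
V_wiper = 9.24 × 4.970/(7.938 + 4.970) = 3.56 V.

V ≈ 3.56 V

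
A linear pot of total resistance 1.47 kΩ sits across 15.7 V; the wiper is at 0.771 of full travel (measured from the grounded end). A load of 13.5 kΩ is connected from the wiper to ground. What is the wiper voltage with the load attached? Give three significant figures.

V ≈ 11.9 V

The wiper splits the pot into (1−α)R = 336.6 Ω above and αR = 1133 Ω below.
Lower section ‖ load = 1046 Ω.
V_wiper = 15.7 × 1046/(336.6 + 1046) = 11.9 V.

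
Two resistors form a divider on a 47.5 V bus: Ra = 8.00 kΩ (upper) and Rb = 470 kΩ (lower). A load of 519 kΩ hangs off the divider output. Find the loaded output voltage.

The load sits in parallel with Rb: Rb‖R_L = (470 × 519) / (470 + 519) = 246.6 kΩ.
V_out = 47.5 × 246.6 / (8.00 + 246.6) = 47.5 × 246.6/254.6 = 46.0 V.
(Unloaded it would have been 46.7 V.)

V_out ≈ 46.0 V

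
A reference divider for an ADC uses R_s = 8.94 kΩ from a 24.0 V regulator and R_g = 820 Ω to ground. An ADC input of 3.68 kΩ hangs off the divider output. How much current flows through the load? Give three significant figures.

I_L ≈ 0.455 mA

R_g‖R_L = 670.6 Ω; V_out = 24.0 × 670.6/9611 = 1.675 V.
I_L = V_out / R_L = 1.675 / 3.68 kΩ = 0.455 mA.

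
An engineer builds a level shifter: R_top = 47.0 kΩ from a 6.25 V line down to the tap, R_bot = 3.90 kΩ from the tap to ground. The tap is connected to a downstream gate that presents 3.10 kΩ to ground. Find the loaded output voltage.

V_out ≈ 0.222 V

The load sits in parallel with R_bot: R_bot‖R_L = (3.90 × 3.10) / (3.90 + 3.10) = 1.727 kΩ.
V_out = 6.25 × 1.727 / (47.0 + 1.727) = 6.25 × 1.727/48.73 = 0.222 V.
(Unloaded it would have been 0.479 V.)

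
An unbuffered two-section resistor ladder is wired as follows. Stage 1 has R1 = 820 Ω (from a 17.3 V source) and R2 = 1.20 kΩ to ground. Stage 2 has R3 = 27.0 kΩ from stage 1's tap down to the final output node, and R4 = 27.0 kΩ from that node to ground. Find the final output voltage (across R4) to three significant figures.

V_out ≈ 5.09 V

Stage 2 presents R3+R4 = 54000 Ω as a load on stage 1's tap.
Stage 1's lower leg becomes R2‖(R3+R4) = 1174 Ω, so V_mid = 17.3 × 1174/1994 = 10.19 V.
Stage 2 is itself unloaded: V_out = V_mid × R4/(R3+R4) = 10.19 × 27000/54000 = 5.09 V.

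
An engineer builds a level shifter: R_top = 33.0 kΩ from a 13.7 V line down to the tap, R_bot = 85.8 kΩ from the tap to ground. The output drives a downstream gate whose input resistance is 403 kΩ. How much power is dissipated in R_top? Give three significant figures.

P ≈ 0.576 mW

Total resistance from the source is R_top + (R_bot‖R_L) = 103.7 kΩ, so I = 13.7/103.7 kΩ = 0.1321 mA.
P = I²·R_top = (0.1321 mA)² × 33.0 kΩ = 0.576 mW.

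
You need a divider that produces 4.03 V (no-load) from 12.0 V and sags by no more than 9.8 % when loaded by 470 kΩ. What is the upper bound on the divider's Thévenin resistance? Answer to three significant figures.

R_th ≤ 51.1 kΩ

Loading drop = R_th/(R_th + R_L) ≤ 0.0980, so R_th ≤ R_L · ε/(1−ε) = 470 kΩ × 0.0980/0.9020 = 51.1 kΩ.
(Any R1, R2 with R2/(R1+R2) = 0.336 and R1‖R2 ≤ 51.1 kΩ will meet the spec.)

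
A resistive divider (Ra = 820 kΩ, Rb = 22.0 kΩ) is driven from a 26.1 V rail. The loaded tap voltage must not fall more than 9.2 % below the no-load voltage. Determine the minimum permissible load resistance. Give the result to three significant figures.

R_L(min) ≈ 211 kΩ

Output resistance R_th = Ra‖Rb = (820 × 22.0)/842.0 = 21.43 kΩ.
The fractional drop is R_th/(R_th + R_L); requiring this ≤ 0.0920 gives R_L ≥ R_th(1/0.0920 − 1) = 21.43 × 9.870 = 211 kΩ.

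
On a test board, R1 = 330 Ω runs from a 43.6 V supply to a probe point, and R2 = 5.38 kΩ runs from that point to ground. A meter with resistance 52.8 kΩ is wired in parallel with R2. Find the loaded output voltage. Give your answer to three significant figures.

The load sits in parallel with R2: R2‖R_L = (5380 × 52800) / (5380 + 52800) = 4883 Ω.
V_out = 43.6 × 4883 / (330 + 4883) = 43.6 × 4883/5213 = 40.8 V.
(Unloaded it would have been 41.1 V.)

V_out ≈ 40.8 V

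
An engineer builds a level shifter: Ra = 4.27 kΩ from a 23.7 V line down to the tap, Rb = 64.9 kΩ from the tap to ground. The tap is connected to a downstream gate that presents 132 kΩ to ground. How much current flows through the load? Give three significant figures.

I_L ≈ 0.163 mA

Rb‖R_L = 43.51 kΩ; V_out = 23.7 × 43.51/47.78 = 21.58 V.
I_L = V_out / R_L = 21.58 / 132 kΩ = 0.163 mA.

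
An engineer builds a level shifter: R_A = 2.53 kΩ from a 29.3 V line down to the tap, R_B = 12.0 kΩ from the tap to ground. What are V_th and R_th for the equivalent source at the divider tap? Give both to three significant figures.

V_th = 24.2 V, R_th = 2.09 kΩ

V_th is the open-circuit tap voltage: 29.3 × 12.0/(2.53 + 12.0) = 24.2 V.
With the supply zeroed, R_A and R_B appear in parallel from the tap: R_th = R_A‖R_B = (2.53 × 12.0)/14.53 = 2.09 kΩ.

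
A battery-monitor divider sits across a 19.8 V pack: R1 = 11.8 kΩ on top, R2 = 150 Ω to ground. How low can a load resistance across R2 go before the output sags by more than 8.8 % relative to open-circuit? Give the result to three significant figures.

Output resistance R_th = R1‖R2 = (11800 × 150)/11950 = 148.1 Ω.
The fractional drop is R_th/(R_th + R_L); requiring this ≤ 0.0880 gives R_L ≥ R_th(1/0.0880 − 1) = 148.1 × 10.36 = 1.54 kΩ.

R_L(min) ≈ 1.54 kΩ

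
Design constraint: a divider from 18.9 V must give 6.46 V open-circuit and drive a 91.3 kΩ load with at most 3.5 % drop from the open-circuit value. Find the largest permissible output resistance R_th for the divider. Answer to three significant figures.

Loading drop = R_th/(R_th + R_L) ≤ 0.0350, so R_th ≤ R_L · ε/(1−ε) = 91.3 kΩ × 0.0350/0.9650 = 3.31 kΩ.
(Any R1, R2 with R2/(R1+R2) = 0.342 and R1‖R2 ≤ 3.31 kΩ will meet the spec.)

R_th ≤ 3.31 kΩ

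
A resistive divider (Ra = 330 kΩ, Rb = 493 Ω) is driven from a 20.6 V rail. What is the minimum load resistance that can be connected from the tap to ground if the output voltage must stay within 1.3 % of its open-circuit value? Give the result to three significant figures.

Output resistance R_th = Ra‖Rb = (330000 × 493)/330500 = 492.3 Ω.
The fractional drop is R_th/(R_th + R_L); requiring this ≤ 0.0130 gives R_L ≥ R_th(1/0.0130 − 1) = 492.3 × 75.92 = 37.4 kΩ.

R_L(min) ≈ 37.4 kΩ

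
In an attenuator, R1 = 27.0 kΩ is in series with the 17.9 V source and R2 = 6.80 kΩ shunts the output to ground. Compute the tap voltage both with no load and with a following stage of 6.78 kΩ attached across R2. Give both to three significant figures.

Open-circuit: V = 17.9 × 6.80/(27.0 + 6.80) = 3.60 V.
With the load, R2 becomes R2‖R_L = 3.395 kΩ, so V = 17.9 × 3.395/30.39 = 2.00 V.

Unloaded: 3.60 V; loaded: 2.00 V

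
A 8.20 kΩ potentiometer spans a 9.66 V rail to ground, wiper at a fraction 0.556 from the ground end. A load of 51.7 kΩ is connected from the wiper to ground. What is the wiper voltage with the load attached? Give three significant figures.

The wiper splits the pot into (1−α)R = 3.641 kΩ above and αR = 4.559 kΩ below.
Lower section ‖ load = 4.190 kΩ.
V_wiper = 9.66 × 4.190/(3.641 + 4.190) = 5.17 V.

V ≈ 5.17 V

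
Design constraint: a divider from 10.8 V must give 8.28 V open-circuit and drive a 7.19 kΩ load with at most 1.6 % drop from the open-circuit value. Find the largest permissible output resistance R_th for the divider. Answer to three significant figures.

R_th ≤ 117 Ω

Loading drop = R_th/(R_th + R_L) ≤ 0.0160, so R_th ≤ R_L · ε/(1−ε) = 7.19 kΩ × 0.0160/0.9840 = 117 Ω.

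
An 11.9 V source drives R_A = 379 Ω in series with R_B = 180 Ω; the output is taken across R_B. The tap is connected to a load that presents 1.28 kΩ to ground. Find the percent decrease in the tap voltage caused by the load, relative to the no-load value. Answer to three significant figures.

Unloaded V = 11.9 × 180/559.0 = 3.8318 V.
Loaded: R_B‖R_L = 157.8 Ω, giving V = 11.9 × 157.8/536.8 = 3.4983 V.
Drop = (3.8318 − 3.4983) / 3.8318 = 8.70 %.

8.70 %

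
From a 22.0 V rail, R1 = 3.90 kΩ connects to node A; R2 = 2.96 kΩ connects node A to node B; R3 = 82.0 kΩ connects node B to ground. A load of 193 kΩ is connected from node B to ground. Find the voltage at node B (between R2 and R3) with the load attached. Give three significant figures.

At node B, R3 is in parallel with the load: R3‖R_L = 57.55 kΩ.
Below node A the resistance is R2 + (R3‖R_L) = 60.51 kΩ, so V_A = 22.0 × 60.51/64.41 = 20.67 V.
Then V_B = V_A × (R3‖R_L)/(R2 + R3‖R_L) = 20.67 × 57.55/60.51 = 19.7 V.

V ≈ 19.7 V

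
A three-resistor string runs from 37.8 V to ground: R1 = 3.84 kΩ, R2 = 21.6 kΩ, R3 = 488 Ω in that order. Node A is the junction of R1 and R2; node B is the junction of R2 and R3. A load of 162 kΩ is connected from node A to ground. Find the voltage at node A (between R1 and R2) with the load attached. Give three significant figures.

Below node A the series string R2+R3 = 22090 Ω sits in parallel with the 162000 Ω load: 19440 Ω.
V_A = 37.8 × 19440/(3840 + 19440) = 31.6 V.

V ≈ 31.6 V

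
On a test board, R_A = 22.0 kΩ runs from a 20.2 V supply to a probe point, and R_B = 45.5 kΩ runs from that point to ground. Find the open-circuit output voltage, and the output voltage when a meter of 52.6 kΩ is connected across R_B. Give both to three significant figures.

Unloaded: 13.6 V; loaded: 10.6 V

Open-circuit: V = 20.2 × 45.5/(22.0 + 45.5) = 13.6 V.
With the load, R_B becomes R_B‖R_L = 24.40 kΩ, so V = 20.2 × 24.40/46.40 = 10.6 V.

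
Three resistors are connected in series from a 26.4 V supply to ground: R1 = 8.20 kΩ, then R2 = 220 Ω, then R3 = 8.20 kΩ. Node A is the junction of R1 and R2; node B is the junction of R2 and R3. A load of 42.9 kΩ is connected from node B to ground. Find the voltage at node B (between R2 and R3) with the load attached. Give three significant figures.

At node B, R3 is in parallel with the load: R3‖R_L = 6884 Ω.
Below node A the resistance is R2 + (R3‖R_L) = 7104 Ω, so V_A = 26.4 × 7104/15300 = 12.25 V.
Then V_B = V_A × (R3‖R_L)/(R2 + R3‖R_L) = 12.25 × 6884/7104 = 11.9 V.

V ≈ 11.9 V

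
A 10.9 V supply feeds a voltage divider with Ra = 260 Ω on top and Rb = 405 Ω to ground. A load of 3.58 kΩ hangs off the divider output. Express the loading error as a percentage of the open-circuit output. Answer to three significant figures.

4.24 %

The divider's output (Thévenin) resistance is Ra‖Rb = 158.3 Ω.
Fractional drop under load = R_th/(R_th + R_L) = 158.3 / (158.3 + 3580) = 0.04236.
So the output falls by 4.24 %.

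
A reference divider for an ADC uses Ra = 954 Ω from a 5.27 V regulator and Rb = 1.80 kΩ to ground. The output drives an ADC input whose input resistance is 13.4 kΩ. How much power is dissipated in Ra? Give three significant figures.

P ≈ 4.10 mW

Total resistance from the source is Ra + (Rb‖R_L) = 2541 Ω, so I = 5.27/2541 Ω = 2.074 mA.
P = I²·Ra = (2.074 mA)² × 954 Ω = 4.10 mW.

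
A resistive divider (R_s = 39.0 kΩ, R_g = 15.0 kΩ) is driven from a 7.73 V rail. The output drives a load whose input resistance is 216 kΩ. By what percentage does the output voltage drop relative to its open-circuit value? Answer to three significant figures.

The divider's output (Thévenin) resistance is R_s‖R_g = 10.83 kΩ.
Fractional drop under load = R_th/(R_th + R_L) = 10.83 / (10.83 + 216) = 0.04776.
So the output falls by 4.78 %.

4.78 %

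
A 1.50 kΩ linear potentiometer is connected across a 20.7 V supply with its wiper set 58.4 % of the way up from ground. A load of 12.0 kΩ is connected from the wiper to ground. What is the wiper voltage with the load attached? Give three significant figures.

V ≈ 11.7 V

The wiper splits the pot into (1−α)R = 624.0 Ω above and αR = 876.0 Ω below.
Lower section ‖ load = 816.4 Ω.
V_wiper = 20.7 × 816.4/(624.0 + 816.4) = 11.7 V.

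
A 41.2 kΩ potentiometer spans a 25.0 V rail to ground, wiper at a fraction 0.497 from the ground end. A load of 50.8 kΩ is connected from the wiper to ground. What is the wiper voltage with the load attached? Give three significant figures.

V ≈ 10.3 V

The wiper splits the pot into (1−α)R = 20.72 kΩ above and αR = 20.48 kΩ below.
Lower section ‖ load = 14.59 kΩ.
V_wiper = 25.0 × 14.59/(20.72 + 14.59) = 10.3 V.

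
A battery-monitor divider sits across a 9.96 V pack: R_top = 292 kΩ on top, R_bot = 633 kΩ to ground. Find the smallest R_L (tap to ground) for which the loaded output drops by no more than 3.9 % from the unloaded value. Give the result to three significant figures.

R_L(min) ≈ 4.92 MΩ

Output resistance R_th = R_top‖R_bot = (292 × 633)/925.0 = 199.8 kΩ.
The fractional drop is R_th/(R_th + R_L); requiring this ≤ 0.0390 gives R_L ≥ R_th(1/0.0390 − 1) = 199.8 × 24.64 = 4.92 MΩ.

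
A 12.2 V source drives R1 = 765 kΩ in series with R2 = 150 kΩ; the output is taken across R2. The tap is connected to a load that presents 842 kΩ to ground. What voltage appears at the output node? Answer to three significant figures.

The load sits in parallel with R2: R2‖R_L = (150 × 842) / (150 + 842) = 127.3 kΩ.
V_out = 12.2 × 127.3 / (765 + 127.3) = 12.2 × 127.3/892.3 = 1.74 V.

V_out ≈ 1.74 V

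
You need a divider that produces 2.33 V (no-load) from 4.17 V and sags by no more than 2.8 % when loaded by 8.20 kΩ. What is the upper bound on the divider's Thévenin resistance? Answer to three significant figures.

R_th ≤ 236 Ω

Loading drop = R_th/(R_th + R_L) ≤ 0.0280, so R_th ≤ R_L · ε/(1−ε) = 8.20 kΩ × 0.0280/0.9720 = 236 Ω.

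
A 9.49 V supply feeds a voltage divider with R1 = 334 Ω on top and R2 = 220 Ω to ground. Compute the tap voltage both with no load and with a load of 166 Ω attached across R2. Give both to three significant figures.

Open-circuit: V = 9.49 × 220/(334 + 220) = 3.77 V.
With the load, R2 becomes R2‖R_L = 94.61 Ω, so V = 9.49 × 94.61/428.6 = 2.09 V.

Unloaded: 3.77 V; loaded: 2.09 V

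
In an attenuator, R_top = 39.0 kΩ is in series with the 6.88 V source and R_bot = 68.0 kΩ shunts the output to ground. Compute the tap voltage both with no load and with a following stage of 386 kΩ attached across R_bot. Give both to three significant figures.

Unloaded: 4.37 V; loaded: 4.11 V

Open-circuit: V = 6.88 × 68.0/(39.0 + 68.0) = 4.37 V.
With the load, R_bot becomes R_bot‖R_L = 57.81 kΩ, so V = 6.88 × 57.81/96.81 = 4.11 V.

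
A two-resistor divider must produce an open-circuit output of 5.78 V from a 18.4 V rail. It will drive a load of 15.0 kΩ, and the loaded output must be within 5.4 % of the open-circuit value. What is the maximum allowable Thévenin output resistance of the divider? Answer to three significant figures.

Loading drop = R_th/(R_th + R_L) ≤ 0.0540, so R_th ≤ R_L · ε/(1−ε) = 15.0 kΩ × 0.0540/0.9460 = 856 Ω.

R_th ≤ 856 Ω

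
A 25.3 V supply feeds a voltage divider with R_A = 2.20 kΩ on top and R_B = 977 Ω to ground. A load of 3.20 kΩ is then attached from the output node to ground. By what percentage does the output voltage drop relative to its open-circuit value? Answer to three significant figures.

Unloaded V = 25.3 × 977/3177 = 7.780 V.
Loaded: R_B‖R_L = 748.5 Ω, giving V = 25.3 × 748.5/2948 = 6.422 V.
Drop = (7.780 − 6.422) / 7.780 = 17.5 %.

17.5 %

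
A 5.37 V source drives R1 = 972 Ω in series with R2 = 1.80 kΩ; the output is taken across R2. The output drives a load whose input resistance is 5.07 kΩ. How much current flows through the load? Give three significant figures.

R2‖R_L = 1328 Ω; V_out = 5.37 × 1328/2300 = 3.101 V.
I_L = V_out / R_L = 3.101 / 5.07 kΩ = 0.612 mA.

I_L ≈ 0.612 mA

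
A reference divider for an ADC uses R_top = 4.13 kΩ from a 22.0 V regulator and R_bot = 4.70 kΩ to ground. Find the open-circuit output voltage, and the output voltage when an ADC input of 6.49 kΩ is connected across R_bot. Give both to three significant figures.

Unloaded: 11.7 V; loaded: 8.75 V

Open-circuit: V = 22.0 × 4.70/(4.13 + 4.70) = 11.7 V.
With the load, R_bot becomes R_bot‖R_L = 2.726 kΩ, so V = 22.0 × 2.726/6.856 = 8.75 V.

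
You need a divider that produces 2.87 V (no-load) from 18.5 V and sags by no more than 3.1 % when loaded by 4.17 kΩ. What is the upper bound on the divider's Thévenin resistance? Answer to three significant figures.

R_th ≤ 133 Ω

Loading drop = R_th/(R_th + R_L) ≤ 0.0310, so R_th ≤ R_L · ε/(1−ε) = 4.17 kΩ × 0.0310/0.9690 = 133 Ω.
(Any R1, R2 with R2/(R1+R2) = 0.155 and R1‖R2 ≤ 133 Ω will meet the spec.)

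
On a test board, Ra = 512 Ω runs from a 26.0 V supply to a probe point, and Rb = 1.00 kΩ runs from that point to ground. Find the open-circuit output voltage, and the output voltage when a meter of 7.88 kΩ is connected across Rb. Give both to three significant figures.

Unloaded: 17.2 V; loaded: 16.5 V

Open-circuit: V = 26.0 × 1000/(512 + 1000) = 17.2 V.
With the load, Rb becomes Rb‖R_L = 887.4 Ω, so V = 26.0 × 887.4/1399 = 16.5 V.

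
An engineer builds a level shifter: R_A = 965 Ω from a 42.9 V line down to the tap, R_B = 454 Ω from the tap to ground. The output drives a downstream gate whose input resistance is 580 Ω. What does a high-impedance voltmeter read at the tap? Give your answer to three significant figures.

The load sits in parallel with R_B: R_B‖R_L = (454 × 580) / (454 + 580) = 254.7 Ω.
V_out = 42.9 × 254.7 / (965 + 254.7) = 42.9 × 254.7/1220 = 8.96 V.

V_out ≈ 8.96 V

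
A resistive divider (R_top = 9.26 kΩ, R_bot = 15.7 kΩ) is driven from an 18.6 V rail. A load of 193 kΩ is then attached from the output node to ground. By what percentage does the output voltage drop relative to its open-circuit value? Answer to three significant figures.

The divider's output (Thévenin) resistance is R_top‖R_bot = 5.825 kΩ.
Fractional drop under load = R_th/(R_th + R_L) = 5.825 / (5.825 + 193) = 0.02930.
So the output falls by 2.93 %.

2.93 %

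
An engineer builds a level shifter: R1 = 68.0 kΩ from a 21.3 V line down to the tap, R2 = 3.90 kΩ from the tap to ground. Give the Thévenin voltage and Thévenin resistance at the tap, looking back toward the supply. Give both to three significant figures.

V_th is the open-circuit tap voltage: 21.3 × 3.90/(68.0 + 3.90) = 1.16 V.
With the supply zeroed, R1 and R2 appear in parallel from the tap: R_th = R1‖R2 = (68.0 × 3.90)/71.90 = 3.69 kΩ.

V_th = 1.16 V, R_th = 3.69 kΩ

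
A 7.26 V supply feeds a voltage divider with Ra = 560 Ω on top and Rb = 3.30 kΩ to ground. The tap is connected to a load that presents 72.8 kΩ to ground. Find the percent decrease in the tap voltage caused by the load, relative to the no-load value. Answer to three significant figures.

The divider's output (Thévenin) resistance is Ra‖Rb = 478.8 Ω.
Fractional drop under load = R_th/(R_th + R_L) = 478.8 / (478.8 + 72800) = 0.006533.
So the output falls by 0.653 %.

0.653 %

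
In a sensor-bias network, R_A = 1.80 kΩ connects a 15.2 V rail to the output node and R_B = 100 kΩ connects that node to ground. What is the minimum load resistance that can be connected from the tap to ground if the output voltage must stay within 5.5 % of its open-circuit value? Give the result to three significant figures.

Output resistance R_th = R_A‖R_B = (1.80 × 100)/101.8 = 1.768 kΩ.
The fractional drop is R_th/(R_th + R_L); requiring this ≤ 0.0550 gives R_L ≥ R_th(1/0.0550 − 1) = 1.768 × 17.18 = 30.4 kΩ.

R_L(min) ≈ 30.4 kΩ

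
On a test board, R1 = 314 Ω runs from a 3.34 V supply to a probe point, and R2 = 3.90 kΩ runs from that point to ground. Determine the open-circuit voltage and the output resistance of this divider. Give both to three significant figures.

V_th = 3.09 V, R_th = 291 Ω

V_th is the open-circuit tap voltage: 3.34 × 3900/(314 + 3900) = 3.09 V.
With the supply zeroed, R1 and R2 appear in parallel from the tap: R_th = R1‖R2 = (314 × 3900)/4214 = 291 Ω.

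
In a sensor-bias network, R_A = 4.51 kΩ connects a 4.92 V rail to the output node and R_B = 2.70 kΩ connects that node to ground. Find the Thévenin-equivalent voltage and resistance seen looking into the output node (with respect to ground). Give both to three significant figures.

V_th = 1.84 V, R_th = 1.69 kΩ

V_th is the open-circuit tap voltage: 4.92 × 2.70/(4.51 + 2.70) = 1.84 V.
With the supply zeroed, R_A and R_B appear in parallel from the tap: R_th = R_A‖R_B = (4.51 × 2.70)/7.210 = 1.69 kΩ.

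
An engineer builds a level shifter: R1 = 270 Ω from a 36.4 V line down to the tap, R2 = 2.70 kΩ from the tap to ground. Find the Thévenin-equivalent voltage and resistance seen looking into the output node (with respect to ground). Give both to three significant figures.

V_th is the open-circuit tap voltage: 36.4 × 2700/(270 + 2700) = 33.1 V.
With the supply zeroed, R1 and R2 appear in parallel from the tap: R_th = R1‖R2 = (270 × 2700)/2970 = 245 Ω.

V_th = 33.1 V, R_th = 245 Ω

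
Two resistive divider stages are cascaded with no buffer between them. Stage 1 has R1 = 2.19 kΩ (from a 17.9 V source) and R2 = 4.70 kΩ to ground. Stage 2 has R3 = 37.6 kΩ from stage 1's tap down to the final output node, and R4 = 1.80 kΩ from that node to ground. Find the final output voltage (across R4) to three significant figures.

Stage 2 presents R3+R4 = 39.40 kΩ as a load on stage 1's tap.
Stage 1's lower leg becomes R2‖(R3+R4) = 4.199 kΩ, so V_mid = 17.9 × 4.199/6.389 = 11.76 V.
Stage 2 is itself unloaded: V_out = V_mid × R4/(R3+R4) = 11.76 × 1.80/39.40 = 0.537 V.

V_out ≈ 0.537 V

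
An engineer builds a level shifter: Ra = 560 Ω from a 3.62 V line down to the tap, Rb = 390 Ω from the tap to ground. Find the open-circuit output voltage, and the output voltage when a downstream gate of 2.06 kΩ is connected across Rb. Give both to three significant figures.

Unloaded: 1.49 V; loaded: 1.34 V

Open-circuit: V = 3.62 × 390/(560 + 390) = 1.49 V.
With the load, Rb becomes Rb‖R_L = 327.9 Ω, so V = 3.62 × 327.9/887.9 = 1.34 V.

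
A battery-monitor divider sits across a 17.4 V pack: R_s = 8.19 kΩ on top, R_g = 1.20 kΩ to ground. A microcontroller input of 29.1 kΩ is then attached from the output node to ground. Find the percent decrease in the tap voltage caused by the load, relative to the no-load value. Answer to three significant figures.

3.47 %

The divider's output (Thévenin) resistance is R_s‖R_g = 1.047 kΩ.
Fractional drop under load = R_th/(R_th + R_L) = 1.047 / (1.047 + 29.1) = 0.03472.
So the output falls by 3.47 %.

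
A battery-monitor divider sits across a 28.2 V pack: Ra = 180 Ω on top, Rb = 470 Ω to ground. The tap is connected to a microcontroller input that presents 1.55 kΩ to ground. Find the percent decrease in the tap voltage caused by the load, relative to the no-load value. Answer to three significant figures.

7.75 %

The divider's output (Thévenin) resistance is Ra‖Rb = 130.2 Ω.
Fractional drop under load = R_th/(R_th + R_L) = 130.2 / (130.2 + 1550) = 0.07747.
So the output falls by 7.75 %.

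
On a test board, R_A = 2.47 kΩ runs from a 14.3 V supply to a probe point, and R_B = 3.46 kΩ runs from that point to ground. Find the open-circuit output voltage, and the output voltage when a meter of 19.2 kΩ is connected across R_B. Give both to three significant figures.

Unloaded: 8.34 V; loaded: 7.76 V

Open-circuit: V = 14.3 × 3.46/(2.47 + 3.46) = 8.34 V.
With the load, R_B becomes R_B‖R_L = 2.932 kΩ, so V = 14.3 × 2.932/5.402 = 7.76 V.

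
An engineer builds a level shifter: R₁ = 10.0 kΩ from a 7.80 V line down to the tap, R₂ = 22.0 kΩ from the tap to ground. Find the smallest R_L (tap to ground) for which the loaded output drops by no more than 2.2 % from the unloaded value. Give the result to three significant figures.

R_L(min) ≈ 306 kΩ

Output resistance R_th = R₁‖R₂ = (10.0 × 22.0)/32.00 = 6.875 kΩ.
The fractional drop is R_th/(R_th + R_L); requiring this ≤ 0.0220 gives R_L ≥ R_th(1/0.0220 − 1) = 6.875 × 44.45 = 306 kΩ.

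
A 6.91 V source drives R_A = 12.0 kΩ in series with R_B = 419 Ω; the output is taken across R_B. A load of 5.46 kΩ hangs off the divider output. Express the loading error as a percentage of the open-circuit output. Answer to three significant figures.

6.90 %

The divider's output (Thévenin) resistance is R_A‖R_B = 404.9 Ω.
Fractional drop under load = R_th/(R_th + R_L) = 404.9 / (404.9 + 5460) = 0.06903.
So the output falls by 6.90 %.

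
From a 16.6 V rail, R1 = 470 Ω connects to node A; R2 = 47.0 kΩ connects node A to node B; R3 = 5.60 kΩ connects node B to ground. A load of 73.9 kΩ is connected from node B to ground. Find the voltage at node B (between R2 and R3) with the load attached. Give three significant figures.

At node B, R3 is in parallel with the load: R3‖R_L = 5206 Ω.
Below node A the resistance is R2 + (R3‖R_L) = 52210 Ω, so V_A = 16.6 × 52210/52680 = 16.45 V.
Then V_B = V_A × (R3‖R_L)/(R2 + R3‖R_L) = 16.45 × 5206/52210 = 1.64 V.

V ≈ 1.64 V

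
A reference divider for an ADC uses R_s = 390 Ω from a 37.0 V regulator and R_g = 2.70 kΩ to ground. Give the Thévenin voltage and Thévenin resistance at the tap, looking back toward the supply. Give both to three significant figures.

V_th is the open-circuit tap voltage: 37.0 × 2700/(390 + 2700) = 32.3 V.
With the supply zeroed, R_s and R_g appear in parallel from the tap: R_th = R_s‖R_g = (390 × 2700)/3090 = 341 Ω.

V_th = 32.3 V, R_th = 341 Ω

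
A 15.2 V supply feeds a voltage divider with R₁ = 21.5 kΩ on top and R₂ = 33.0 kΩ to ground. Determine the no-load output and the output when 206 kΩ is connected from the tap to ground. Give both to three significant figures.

Open-circuit: V = 15.2 × 33.0/(21.5 + 33.0) = 9.20 V.
With the load, R₂ becomes R₂‖R_L = 28.44 kΩ, so V = 15.2 × 28.44/49.94 = 8.66 V.

Unloaded: 9.20 V; loaded: 8.66 V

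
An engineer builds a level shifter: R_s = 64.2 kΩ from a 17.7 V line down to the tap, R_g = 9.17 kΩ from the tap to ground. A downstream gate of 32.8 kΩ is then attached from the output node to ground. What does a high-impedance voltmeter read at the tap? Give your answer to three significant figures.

The load sits in parallel with R_g: R_g‖R_L = (9.17 × 32.8) / (9.17 + 32.8) = 7.166 kΩ.
V_out = 17.7 × 7.166 / (64.2 + 7.166) = 17.7 × 7.166/71.37 = 1.78 V.

V_out ≈ 1.78 V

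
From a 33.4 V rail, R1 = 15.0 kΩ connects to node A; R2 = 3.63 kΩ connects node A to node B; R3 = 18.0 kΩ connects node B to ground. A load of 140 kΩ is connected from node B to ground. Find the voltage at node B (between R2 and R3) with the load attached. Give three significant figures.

At node B, R3 is in parallel with the load: R3‖R_L = 15.95 kΩ.
Below node A the resistance is R2 + (R3‖R_L) = 19.58 kΩ, so V_A = 33.4 × 19.58/34.58 = 18.91 V.
Then V_B = V_A × (R3‖R_L)/(R2 + R3‖R_L) = 18.91 × 15.95/19.58 = 15.4 V.

V ≈ 15.4 V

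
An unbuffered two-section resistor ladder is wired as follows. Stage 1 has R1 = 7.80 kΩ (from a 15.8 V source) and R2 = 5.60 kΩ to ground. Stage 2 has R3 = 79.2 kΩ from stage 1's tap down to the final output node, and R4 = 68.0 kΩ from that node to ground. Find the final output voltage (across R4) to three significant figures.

Stage 2 presents R3+R4 = 147.2 kΩ as a load on stage 1's tap.
Stage 1's lower leg becomes R2‖(R3+R4) = 5.395 kΩ, so V_mid = 15.8 × 5.395/13.19 = 6.460 V.
Stage 2 is itself unloaded: V_out = V_mid × R4/(R3+R4) = 6.460 × 68.0/147.2 = 2.98 V.

V_out ≈ 2.98 V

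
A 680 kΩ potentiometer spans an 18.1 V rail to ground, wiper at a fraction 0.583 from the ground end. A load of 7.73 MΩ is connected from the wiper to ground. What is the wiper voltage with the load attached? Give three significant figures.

V ≈ 10.3 V

The wiper splits the pot into (1−α)R = 283.6 kΩ above and αR = 396.4 kΩ below.
Lower section ‖ load = 377.1 kΩ.
V_wiper = 18.1 × 377.1/(283.6 + 377.1) = 10.3 V.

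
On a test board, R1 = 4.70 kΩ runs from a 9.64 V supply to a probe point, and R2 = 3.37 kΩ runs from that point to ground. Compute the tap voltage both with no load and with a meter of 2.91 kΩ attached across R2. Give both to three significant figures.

Open-circuit: V = 9.64 × 3.37/(4.70 + 3.37) = 4.03 V.
With the load, R2 becomes R2‖R_L = 1.562 kΩ, so V = 9.64 × 1.562/6.262 = 2.40 V.

Unloaded: 4.03 V; loaded: 2.40 V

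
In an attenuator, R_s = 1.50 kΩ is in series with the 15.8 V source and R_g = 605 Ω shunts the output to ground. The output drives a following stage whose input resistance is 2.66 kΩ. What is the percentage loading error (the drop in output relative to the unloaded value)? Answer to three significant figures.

13.9 %

Unloaded V = 15.8 × 605/2105 = 4.5411 V.
Loaded: R_g‖R_L = 492.9 Ω, giving V = 15.8 × 492.9/1993 = 3.9077 V.
Drop = (4.5411 − 3.9077) / 4.5411 = 13.9 %.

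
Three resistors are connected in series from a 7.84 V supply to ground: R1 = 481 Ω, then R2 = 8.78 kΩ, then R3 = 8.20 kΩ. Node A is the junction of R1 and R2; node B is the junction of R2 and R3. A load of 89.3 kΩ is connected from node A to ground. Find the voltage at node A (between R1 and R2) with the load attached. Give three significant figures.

V ≈ 7.58 V

Below node A the series string R2+R3 = 16980 Ω sits in parallel with the 89300 Ω load: 14270 Ω.
V_A = 7.84 × 14270/(481 + 14270) = 7.58 V.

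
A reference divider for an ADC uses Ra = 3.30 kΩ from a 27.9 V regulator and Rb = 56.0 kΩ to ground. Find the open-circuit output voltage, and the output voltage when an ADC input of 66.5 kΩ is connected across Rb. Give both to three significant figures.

Unloaded: 26.3 V; loaded: 25.2 V

Open-circuit: V = 27.9 × 56.0/(3.30 + 56.0) = 26.3 V.
With the load, Rb becomes Rb‖R_L = 30.40 kΩ, so V = 27.9 × 30.40/33.70 = 25.2 V.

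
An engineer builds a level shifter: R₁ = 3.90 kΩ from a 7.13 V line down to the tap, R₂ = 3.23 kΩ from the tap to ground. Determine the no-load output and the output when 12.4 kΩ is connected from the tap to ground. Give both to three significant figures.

Open-circuit: V = 7.13 × 3.23/(3.90 + 3.23) = 3.23 V.
With the load, R₂ becomes R₂‖R_L = 2.563 kΩ, so V = 7.13 × 2.563/6.463 = 2.83 V.

Unloaded: 3.23 V; loaded: 2.83 V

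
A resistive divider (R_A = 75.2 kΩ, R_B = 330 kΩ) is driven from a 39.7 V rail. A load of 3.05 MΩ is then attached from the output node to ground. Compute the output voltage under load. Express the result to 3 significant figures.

V_out ≈ 31.7 V

The load sits in parallel with R_B: R_B‖R_L = (330 × 3050) / (330 + 3050) = 297.8 kΩ.
V_out = 39.7 × 297.8 / (75.2 + 297.8) = 39.7 × 297.8/373.0 = 31.7 V.
(Unloaded it would have been 32.3 V.)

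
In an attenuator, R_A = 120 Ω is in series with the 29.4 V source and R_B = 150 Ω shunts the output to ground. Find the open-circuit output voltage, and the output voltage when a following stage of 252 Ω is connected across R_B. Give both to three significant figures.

Unloaded: 16.3 V; loaded: 12.9 V

Open-circuit: V = 29.4 × 150/(120 + 150) = 16.3 V.
With the load, R_B becomes R_B‖R_L = 94.03 Ω, so V = 29.4 × 94.03/214.0 = 12.9 V.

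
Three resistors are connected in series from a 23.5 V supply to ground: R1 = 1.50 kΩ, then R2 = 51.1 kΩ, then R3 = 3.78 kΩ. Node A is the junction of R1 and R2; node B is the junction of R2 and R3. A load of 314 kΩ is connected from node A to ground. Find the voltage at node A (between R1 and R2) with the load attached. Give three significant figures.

Below node A the series string R2+R3 = 54.88 kΩ sits in parallel with the 314 kΩ load: 46.72 kΩ.
V_A = 23.5 × 46.72/(1.50 + 46.72) = 22.8 V.

V ≈ 22.8 V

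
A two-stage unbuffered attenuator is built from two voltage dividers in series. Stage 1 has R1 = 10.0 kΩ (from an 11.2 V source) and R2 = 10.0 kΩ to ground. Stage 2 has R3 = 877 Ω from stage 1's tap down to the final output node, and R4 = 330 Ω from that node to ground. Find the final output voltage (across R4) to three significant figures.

Stage 2 presents R3+R4 = 1207 Ω as a load on stage 1's tap.
Stage 1's lower leg becomes R2‖(R3+R4) = 1077 Ω, so V_mid = 11.2 × 1077/11080 = 1.089 V.
Stage 2 is itself unloaded: V_out = V_mid × R4/(R3+R4) = 1.089 × 330/1207 = 0.298 V.

V_out ≈ 0.298 V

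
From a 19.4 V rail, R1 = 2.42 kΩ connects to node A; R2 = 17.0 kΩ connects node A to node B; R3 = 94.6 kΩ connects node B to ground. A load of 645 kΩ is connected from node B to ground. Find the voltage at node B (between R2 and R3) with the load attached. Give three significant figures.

V ≈ 15.7 V

At node B, R3 is in parallel with the load: R3‖R_L = 82.50 kΩ.
Below node A the resistance is R2 + (R3‖R_L) = 99.50 kΩ, so V_A = 19.4 × 99.50/101.9 = 18.94 V.
Then V_B = V_A × (R3‖R_L)/(R2 + R3‖R_L) = 18.94 × 82.50/99.50 = 15.7 V.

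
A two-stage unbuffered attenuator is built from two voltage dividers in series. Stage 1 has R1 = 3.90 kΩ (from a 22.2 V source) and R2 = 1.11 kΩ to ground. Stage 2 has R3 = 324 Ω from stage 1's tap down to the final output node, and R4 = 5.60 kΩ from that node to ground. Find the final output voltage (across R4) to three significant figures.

Stage 2 presents R3+R4 = 5924 Ω as a load on stage 1's tap.
Stage 1's lower leg becomes R2‖(R3+R4) = 934.8 Ω, so V_mid = 22.2 × 934.8/4835 = 4.292 V.
Stage 2 is itself unloaded: V_out = V_mid × R4/(R3+R4) = 4.292 × 5600/5924 = 4.06 V.

V_out ≈ 4.06 V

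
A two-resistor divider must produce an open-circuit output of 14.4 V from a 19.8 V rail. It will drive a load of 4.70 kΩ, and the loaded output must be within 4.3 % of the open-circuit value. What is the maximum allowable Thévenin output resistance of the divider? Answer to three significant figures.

Loading drop = R_th/(R_th + R_L) ≤ 0.0430, so R_th ≤ R_L · ε/(1−ε) = 4.70 kΩ × 0.0430/0.9570 = 211 Ω.

R_th ≤ 211 Ω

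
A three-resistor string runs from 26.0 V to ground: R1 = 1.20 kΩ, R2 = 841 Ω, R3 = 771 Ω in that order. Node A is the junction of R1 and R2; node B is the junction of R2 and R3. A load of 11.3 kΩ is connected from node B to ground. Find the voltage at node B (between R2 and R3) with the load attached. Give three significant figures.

V ≈ 6.79 V

At node B, R3 is in parallel with the load: R3‖R_L = 721.8 Ω.
Below node A the resistance is R2 + (R3‖R_L) = 1563 Ω, so V_A = 26.0 × 1563/2763 = 14.71 V.
Then V_B = V_A × (R3‖R_L)/(R2 + R3‖R_L) = 14.71 × 721.8/1563 = 6.79 V.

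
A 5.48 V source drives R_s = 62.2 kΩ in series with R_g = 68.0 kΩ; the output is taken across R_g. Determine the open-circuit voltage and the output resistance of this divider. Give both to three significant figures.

V_th is the open-circuit tap voltage: 5.48 × 68.0/(62.2 + 68.0) = 2.86 V.
With the supply zeroed, R_s and R_g appear in parallel from the tap: R_th = R_s‖R_g = (62.2 × 68.0)/130.2 = 32.5 kΩ.

V_th = 2.86 V, R_th = 32.5 kΩ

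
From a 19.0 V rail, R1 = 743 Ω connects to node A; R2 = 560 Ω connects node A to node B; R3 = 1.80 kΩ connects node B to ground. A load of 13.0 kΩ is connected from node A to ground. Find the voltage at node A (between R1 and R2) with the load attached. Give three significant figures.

Below node A the series string R2+R3 = 2360 Ω sits in parallel with the 13000 Ω load: 1997 Ω.
V_A = 19.0 × 1997/(743 + 1997) = 13.8 V.

V ≈ 13.8 V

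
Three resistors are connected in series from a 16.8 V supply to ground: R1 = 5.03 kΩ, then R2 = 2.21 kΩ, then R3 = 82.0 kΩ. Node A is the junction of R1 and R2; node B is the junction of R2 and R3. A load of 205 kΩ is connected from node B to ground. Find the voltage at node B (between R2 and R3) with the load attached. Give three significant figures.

V ≈ 15.0 V

At node B, R3 is in parallel with the load: R3‖R_L = 58.57 kΩ.
Below node A the resistance is R2 + (R3‖R_L) = 60.78 kΩ, so V_A = 16.8 × 60.78/65.81 = 15.52 V.
Then V_B = V_A × (R3‖R_L)/(R2 + R3‖R_L) = 15.52 × 58.57/60.78 = 15.0 V.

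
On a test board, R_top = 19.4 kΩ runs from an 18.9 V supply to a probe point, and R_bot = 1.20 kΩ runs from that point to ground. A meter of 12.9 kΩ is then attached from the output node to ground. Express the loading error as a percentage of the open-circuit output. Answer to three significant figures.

8.05 %

Unloaded V = 18.9 × 1.20/20.60 = 1.1010 V.
Loaded: R_bot‖R_L = 1.098 kΩ, giving V = 18.9 × 1.098/20.50 = 1.0123 V.
Drop = (1.1010 − 1.0123) / 1.1010 = 8.05 %.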